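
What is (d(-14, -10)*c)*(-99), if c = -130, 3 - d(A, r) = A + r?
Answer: 347490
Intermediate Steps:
d(A, r) = 3 - A - r (d(A, r) = 3 - (A + r) = 3 + (-A - r) = 3 - A - r)
(d(-14, -10)*c)*(-99) = ((3 - 1*(-14) - 1*(-10))*(-130))*(-99) = ((3 + 14 + 10)*(-130))*(-99) = (27*(-130))*(-99) = -3510*(-99) = 347490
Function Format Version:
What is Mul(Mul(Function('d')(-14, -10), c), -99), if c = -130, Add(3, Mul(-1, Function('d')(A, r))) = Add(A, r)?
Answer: 347490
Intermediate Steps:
Function('d')(A, r) = Add(3, Mul(-1, A), Mul(-1, r)) (Function('d')(A, r) = Add(3, Mul(-1, Add(A, r))) = Add(3, Add(Mul(-1, A), Mul(-1, r))) = Add(3, Mul(-1, A), Mul(-1, r)))
Mul(Mul(Function('d')(-14, -10), c), -99) = Mul(Mul(Add(3, Mul(-1, -14), Mul(-1, -10)), -130), -99) = Mul(Mul(Add(3, 14, 10), -130), -99) = Mul(Mul(27, -130), -99) = Mul(-3510, -99) = 347490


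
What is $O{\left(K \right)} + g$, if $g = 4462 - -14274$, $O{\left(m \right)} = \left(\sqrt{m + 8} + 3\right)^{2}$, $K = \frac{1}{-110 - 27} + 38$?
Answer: $\frac{2574366}{137} + \frac{6 \sqrt{863237}}{137} \approx 18832.0$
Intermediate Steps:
$K = \frac{5205}{137}$ ($K = \frac{1}{-137} + 38 = - \frac{1}{137} + 38 = \frac{5205}{137} \approx 37.993$)
$O{\left(m \right)} = \left(3 + \sqrt{8 + m}\right)^{2}$ ($O{\left(m \right)} = \left(\sqrt{8 + m} + 3\right)^{2} = \left(3 + \sqrt{8 + m}\right)^{2}$)
$g = 18736$ ($g = 4462 + 14274 = 18736$)
$O{\left(K \right)} + g = \left(3 + \sqrt{8 + \frac{5205}{137}}\right)^{2} + 18736 = \left(3 + \sqrt{\frac{6301}{137}}\right)^{2} + 18736 = \left(3 + \frac{\sqrt{863237}}{137}\right)^{2} + 18736 = 18736 + \left(3 + \frac{\sqrt{863237}}{137}\right)^{2}$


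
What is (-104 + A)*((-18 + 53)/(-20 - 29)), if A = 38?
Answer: 330/7 ≈ 47.143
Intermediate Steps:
(-104 + A)*((-18 + 53)/(-20 - 29)) = (-104 + 38)*((-18 + 53)/(-20 - 29)) = -2310/(-49) = -2310*(-1)/49 = -66*(-5/7) = 330/7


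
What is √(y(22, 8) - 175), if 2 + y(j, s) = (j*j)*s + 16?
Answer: √3711 ≈ 60.918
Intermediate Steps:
y(j, s) = 14 + s*j² (y(j, s) = -2 + ((j*j)*s + 16) = -2 + (j²*s + 16) = -2 + (s*j² + 16) = -2 + (16 + s*j²) = 14 + s*j²)
√(y(22, 8) - 175) = √((14 + 8*22²) - 175) = √((14 + 8*484) - 175) = √((14 + 3872) - 175) = √(3886 - 175) = √3711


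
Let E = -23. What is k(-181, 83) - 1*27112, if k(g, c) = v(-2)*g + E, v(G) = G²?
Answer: -27859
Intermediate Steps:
k(g, c) = -23 + 4*g (k(g, c) = (-2)²*g - 23 = 4*g - 23 = -23 + 4*g)
k(-181, 83) - 1*27112 = (-23 + 4*(-181)) - 1*27112 = (-23 - 724) - 27112 = -747 - 27112 = -27859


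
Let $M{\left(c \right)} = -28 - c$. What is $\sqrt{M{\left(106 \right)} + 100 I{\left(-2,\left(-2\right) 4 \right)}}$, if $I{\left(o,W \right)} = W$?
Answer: $i \sqrt{934} \approx 30.561 i$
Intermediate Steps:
$\sqrt{M{\left(106 \right)} + 100 I{\left(-2,\left(-2\right) 4 \right)}} = \sqrt{\left(-28 - 106\right) + 100 \left(\left(-2\right) 4\right)} = \sqrt{\left(-28 - 106\right) + 100 \left(-8\right)} = \sqrt{-134 - 800} = \sqrt{-934} = i \sqrt{934}$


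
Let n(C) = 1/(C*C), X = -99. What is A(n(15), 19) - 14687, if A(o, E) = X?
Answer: -14786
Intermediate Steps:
n(C) = C**(-2) (n(C) = 1/(C**2) = C**(-2))
A(o, E) = -99
A(n(15), 19) - 14687 = -99 - 14687 = -14786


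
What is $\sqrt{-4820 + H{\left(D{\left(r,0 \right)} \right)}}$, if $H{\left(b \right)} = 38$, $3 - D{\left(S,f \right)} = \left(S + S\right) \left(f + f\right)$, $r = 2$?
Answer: $i \sqrt{4782} \approx 69.152 i$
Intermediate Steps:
$D{\left(S,f \right)} = 3 - 4 S f$ ($D{\left(S,f \right)} = 3 - \left(S + S\right) \left(f + f\right) = 3 - 2 S 2 f = 3 - 4 S f$)
$\sqrt{-4820 + H{\left(D{\left(r,0 \right)} \right)}} = \sqrt{-4820 + 38} = \sqrt{-4782} = i \sqrt{4782}$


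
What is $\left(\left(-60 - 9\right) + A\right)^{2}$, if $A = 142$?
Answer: $5329$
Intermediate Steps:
$\left(\left(-60 - 9\right) + A\right)^{2} = \left(\left(-60 - 9\right) + 142\right)^{2} = \left(-69 + 142\right)^{2} = 73^{2} = 5329$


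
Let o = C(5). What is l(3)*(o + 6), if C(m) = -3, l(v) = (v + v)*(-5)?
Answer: -90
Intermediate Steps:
l(v) = -10*v (l(v) = (2*v)*(-5) = -10*v)
o = -3
l(3)*(o + 6) = (-10*3)*(-3 + 6) = -30*3 = -90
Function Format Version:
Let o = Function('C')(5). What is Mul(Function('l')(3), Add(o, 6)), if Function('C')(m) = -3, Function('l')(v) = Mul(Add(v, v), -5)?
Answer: -90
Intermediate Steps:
Function('l')(v) = Mul(-10, v) (Function('l')(v) = Mul(Mul(2, v), -5) = Mul(-10, v))
o = -3
Mul(Function('l')(3), Add(o, 6)) = Mul(Mul(-10, 3), Add(-3, 6)) = Mul(-30, 3) = -90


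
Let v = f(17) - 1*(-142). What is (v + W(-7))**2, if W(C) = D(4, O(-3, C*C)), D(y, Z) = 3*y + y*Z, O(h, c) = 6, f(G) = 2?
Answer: 32400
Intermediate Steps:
D(y, Z) = 3*y + Z*y
W(C) = 36 (W(C) = 4*(3 + 6) = 4*9 = 36)
v = 144 (v = 2 - 1*(-142) = 2 + 142 = 144)
(v + W(-7))**2 = (144 + 36)**2 = 180**2 = 32400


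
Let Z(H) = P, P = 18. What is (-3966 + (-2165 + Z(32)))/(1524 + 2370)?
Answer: -6113/3894 ≈ -1.5699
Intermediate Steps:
Z(H) = 18
(-3966 + (-2165 + Z(32)))/(1524 + 2370) = (-3966 + (-2165 + 18))/(1524 + 2370) = (-3966 - 2147)/3894 = -6113*1/3894 = -6113/3894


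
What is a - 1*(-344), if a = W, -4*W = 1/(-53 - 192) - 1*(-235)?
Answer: 139773/490 ≈ 285.25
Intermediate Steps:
W = -28787/490 (W = -(1/(-53 - 192) - 1*(-235))/4 = -(1/(-245) + 235)/4 = -(-1/245 + 235)/4 = -1/4*57574/245 = -28787/490 ≈ -58.749)
a = -28787/490 ≈ -58.749
a - 1*(-344) = -28787/490 - 1*(-344) = -28787/490 + 344 = 139773/490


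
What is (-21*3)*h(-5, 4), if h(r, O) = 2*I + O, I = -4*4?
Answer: 1764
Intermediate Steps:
I = -16
h(r, O) = -32 + O (h(r, O) = 2*(-16) + O = -32 + O)
(-21*3)*h(-5, 4) = (-21*3)*(-32 + 4) = -63*(-28) = 1764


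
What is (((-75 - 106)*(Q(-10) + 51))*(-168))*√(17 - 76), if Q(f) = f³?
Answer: -28857192*I*√59 ≈ -2.2166e+8*I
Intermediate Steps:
(((-75 - 106)*(Q(-10) + 51))*(-168))*√(17 - 76) = (((-75 - 106)*((-10)³ + 51))*(-168))*√(17 - 76) = (-181*(-1000 + 51)*(-168))*√(-59) = (-181*(-949)*(-168))*(I*√59) = (171769*(-168))*(I*√59) = -28857192*I*√59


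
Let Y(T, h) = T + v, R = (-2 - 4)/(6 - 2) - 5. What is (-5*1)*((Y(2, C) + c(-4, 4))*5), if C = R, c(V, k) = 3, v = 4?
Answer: -225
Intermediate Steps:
R = -13/2 (R = -6/4 - 5 = -6*¼ - 5 = -3/2 - 5 = -13/2 ≈ -6.5000)
C = -13/2 ≈ -6.5000
Y(T, h) = 4 + T (Y(T, h) = T + 4 = 4 + T)
(-5*1)*((Y(2, C) + c(-4, 4))*5) = (-5*1)*(((4 + 2) + 3)*5) = -5*(6 + 3)*5 = -45*5 = -5*45 = -225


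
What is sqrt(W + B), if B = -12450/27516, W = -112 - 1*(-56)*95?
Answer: sqrt(109521994418)/4586 ≈ 72.163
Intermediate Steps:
W = 5208 (W = -112 + 56*95 = -112 + 5320 = 5208)
B = -2075/4586 (B = -12450*1/27516 = -2075/4586 ≈ -0.45246)
sqrt(W + B) = sqrt(5208 - 2075/4586) = sqrt(23881813/4586) = sqrt(109521994418)/4586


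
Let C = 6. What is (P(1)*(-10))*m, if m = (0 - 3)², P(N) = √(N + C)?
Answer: -90*√7 ≈ -238.12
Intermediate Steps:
P(N) = √(6 + N) (P(N) = √(N + 6) = √(6 + N))
m = 9 (m = (-3)² = 9)
(P(1)*(-10))*m = (√(6 + 1)*(-10))*9 = (√7*(-10))*9 = -10*√7*9 = -90*√7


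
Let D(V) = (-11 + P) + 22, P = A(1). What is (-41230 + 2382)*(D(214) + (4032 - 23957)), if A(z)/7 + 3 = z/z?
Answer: 774162944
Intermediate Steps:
A(z) = -14 (A(z) = -21 + 7*(z/z) = -21 + 7*1 = -21 + 7 = -14)
P = -14
D(V) = -3 (D(V) = (-11 - 14) + 22 = -25 + 22 = -3)
(-41230 + 2382)*(D(214) + (4032 - 23957)) = (-41230 + 2382)*(-3 + (4032 - 23957)) = -38848*(-3 - 19925) = -38848*(-19928) = 774162944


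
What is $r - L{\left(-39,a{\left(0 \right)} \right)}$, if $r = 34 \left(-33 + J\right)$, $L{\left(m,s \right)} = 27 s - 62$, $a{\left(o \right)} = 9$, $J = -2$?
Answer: $-1371$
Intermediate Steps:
$L{\left(m,s \right)} = -62 + 27 s$
$r = -1190$ ($r = 34 \left(-33 - 2\right) = 34 \left(-35\right) = -1190$)
$r - L{\left(-39,a{\left(0 \right)} \right)} = -1190 - \left(-62 + 27 \cdot 9\right) = -1190 - \left(-62 + 243\right) = -1190 - 181 = -1371$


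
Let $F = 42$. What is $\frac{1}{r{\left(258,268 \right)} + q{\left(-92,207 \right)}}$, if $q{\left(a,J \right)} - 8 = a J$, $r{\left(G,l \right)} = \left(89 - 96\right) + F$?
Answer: $- \frac{1}{19001} \approx -5.2629 \cdot 10^{-5}$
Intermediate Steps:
$r{\left(G,l \right)} = 35$ ($r{\left(G,l \right)} = \left(89 - 96\right) + 42 = -7 + 42 = 35$)
$q{\left(a,J \right)} = 8 + J a$ ($q{\left(a,J \right)} = 8 + a J = 8 + J a$)
$\frac{1}{r{\left(258,268 \right)} + q{\left(-92,207 \right)}} = \frac{1}{35 + \left(8 + 207 \left(-92\right)\right)} = \frac{1}{35 + \left(8 - 19044\right)} = \frac{1}{35 - 19036} = \frac{1}{-19001} = - \frac{1}{19001}$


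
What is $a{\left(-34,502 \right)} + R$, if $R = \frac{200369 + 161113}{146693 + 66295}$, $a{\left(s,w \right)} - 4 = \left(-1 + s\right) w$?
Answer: $- \frac{623497621}{35498} \approx -17564.0$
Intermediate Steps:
$a{\left(s,w \right)} = 4 + w \left(-1 + s\right)$ ($a{\left(s,w \right)} = 4 + \left(-1 + s\right) w = 4 + w \left(-1 + s\right)$)
$R = \frac{60247}{35498}$ ($R = \frac{361482}{212988} = 361482 \cdot \frac{1}{212988} = \frac{60247}{35498} \approx 1.6972$)
$a{\left(-34,502 \right)} + R = \left(4 - 502 - 17068\right) + \frac{60247}{35498} = -17566 + \frac{60247}{35498} = - \frac{623497621}{35498}$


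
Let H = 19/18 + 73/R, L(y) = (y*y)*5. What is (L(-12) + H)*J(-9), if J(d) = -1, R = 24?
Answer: -52135/72 ≈ -724.10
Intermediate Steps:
L(y) = 5*y² (L(y) = y²*5 = 5*y²)
H = 295/72 (H = 19/18 + 73/24 = 295/72 ≈ 4.0972)
(L(-12) + H)*J(-9) = (5*(-12)² + 295/72)*(-1) = (5*144 + 295/72)*(-1) = (720 + 295/72)*(-1) = (52135/72)*(-1) = -52135/72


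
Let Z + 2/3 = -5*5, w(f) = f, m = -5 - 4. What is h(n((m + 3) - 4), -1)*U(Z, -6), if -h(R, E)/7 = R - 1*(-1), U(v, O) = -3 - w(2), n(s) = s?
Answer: -315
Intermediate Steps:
m = -9
Z = -77/3 (Z = -⅔ - 5*5 = -⅔ - 25 = -77/3 ≈ -25.667)
U(v, O) = -5 (U(v, O) = -3 - 1*2 = -3 - 2 = -5)
h(R, E) = -7 - 7*R (h(R, E) = -7*(R - 1*(-1)) = -7*(R + 1) = -7*(1 + R) = -7 - 7*R)
h(n((m + 3) - 4), -1)*U(Z, -6) = (-7 - 7*((-9 + 3) - 4))*(-5) = (-7 - 7*(-6 - 4))*(-5) = (-7 - 7*(-10))*(-5) = (-7 + 70)*(-5) = 63*(-5) = -315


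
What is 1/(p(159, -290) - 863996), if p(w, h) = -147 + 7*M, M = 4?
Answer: -1/864115 ≈ -1.1573e-6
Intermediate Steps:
p(w, h) = -119 (p(w, h) = -147 + 7*4 = -147 + 28 = -119)
1/(p(159, -290) - 863996) = 1/(-119 - 863996) = 1/(-864115) = -1/864115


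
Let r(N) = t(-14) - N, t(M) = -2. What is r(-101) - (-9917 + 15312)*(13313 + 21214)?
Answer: -186273066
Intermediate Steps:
r(N) = -2 - N
r(-101) - (-9917 + 15312)*(13313 + 21214) = (-2 - 1*(-101)) - (-9917 + 15312)*(13313 + 21214) = (-2 + 101) - 5395*34527 = 99 - 1*186273165 = 99 - 186273165 = -186273066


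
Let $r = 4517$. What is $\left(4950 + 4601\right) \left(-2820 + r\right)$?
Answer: $16208047$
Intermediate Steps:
$\left(4950 + 4601\right) \left(-2820 + r\right) = \left(4950 + 4601\right) \left(-2820 + 4517\right) = 9551 \cdot 1697 = 16208047$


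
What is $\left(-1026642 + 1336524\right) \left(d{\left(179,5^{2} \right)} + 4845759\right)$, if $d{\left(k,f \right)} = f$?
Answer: $1501621237488$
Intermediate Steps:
$\left(-1026642 + 1336524\right) \left(d{\left(179,5^{2} \right)} + 4845759\right) = \left(-1026642 + 1336524\right) \left(5^{2} + 4845759\right) = 309882 \left(25 + 4845759\right) = 309882 \cdot 4845784 = 1501621237488$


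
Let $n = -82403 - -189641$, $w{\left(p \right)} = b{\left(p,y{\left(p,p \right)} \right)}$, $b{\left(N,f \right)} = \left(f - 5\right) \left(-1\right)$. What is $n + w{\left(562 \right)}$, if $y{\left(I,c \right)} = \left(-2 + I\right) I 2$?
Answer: $-522197$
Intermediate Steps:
$y{\left(I,c \right)} = 2 I \left(-2 + I\right)$ ($y{\left(I,c \right)} = I \left(-2 + I\right) 2 = 2 I \left(-2 + I\right)$)
$b{\left(N,f \right)} = 5 - f$ ($b{\left(N,f \right)} = \left(-5 + f\right) \left(-1\right) = 5 - f$)
$w{\left(p \right)} = 5 - 2 p \left(-2 + p\right)$
$n = 107238$ ($n = -82403 + 189641 = 107238$)
$n + w{\left(562 \right)} = 107238 + \left(5 - 1124 \left(-2 + 562\right)\right) = 107238 + \left(5 - 1124 \cdot 560\right) = 107238 + \left(5 - 629440\right) = 107238 - 629435 = -522197$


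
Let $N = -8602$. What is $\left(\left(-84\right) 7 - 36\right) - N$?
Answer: $7978$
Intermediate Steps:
$\left(\left(-84\right) 7 - 36\right) - N = \left(\left(-84\right) 7 - 36\right) - -8602 = \left(-588 - 36\right) + 8602 = -624 + 8602 = 7978$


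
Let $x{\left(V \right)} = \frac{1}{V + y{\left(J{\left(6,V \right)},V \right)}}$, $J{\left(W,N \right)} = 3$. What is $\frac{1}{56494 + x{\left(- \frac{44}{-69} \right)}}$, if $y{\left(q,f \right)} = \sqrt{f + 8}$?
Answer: $\frac{2213883836}{125070981910439} - \frac{138 \sqrt{10281}}{125070981910439} \approx 1.7701 \cdot 10^{-5}$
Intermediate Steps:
$y{\left(q,f \right)} = \sqrt{8 + f}$
$x{\left(V \right)} = \frac{1}{V + \sqrt{8 + V}}$
$\frac{1}{56494 + x{\left(- \frac{44}{-69} \right)}} = \frac{1}{56494 + \frac{1}{- \frac{44}{-69} + \sqrt{8 - \frac{44}{-69}}}} = \frac{1}{56494 + \frac{1}{\left(-44\right) \left(- \frac{1}{69}\right) + \sqrt{8 - - \frac{44}{69}}}} = \frac{1}{56494 + \frac{1}{\frac{44}{69} + \sqrt{8 + \frac{44}{69}}}} = \frac{1}{56494 + \frac{1}{\frac{44}{69} + \sqrt{\frac{596}{69}}}} = \frac{1}{56494 + \frac{1}{\frac{44}{69} + \frac{2 \sqrt{10281}}{69}}}$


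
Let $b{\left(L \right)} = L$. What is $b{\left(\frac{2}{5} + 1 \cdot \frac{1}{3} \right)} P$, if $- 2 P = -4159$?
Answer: $\frac{45749}{30} \approx 1525.0$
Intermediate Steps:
$P = \frac{4159}{2}$ ($P = \left(- \frac{1}{2}\right) \left(-4159\right) = \frac{4159}{2} \approx 2079.5$)
$b{\left(\frac{2}{5} + 1 \cdot \frac{1}{3} \right)} P = \left(\frac{2}{5} + 1 \cdot \frac{1}{3}\right) \frac{4159}{2} = \left(2 \cdot \frac{1}{5} + 1 \cdot \frac{1}{3}\right) \frac{4159}{2} = \left(\frac{2}{5} + \frac{1}{3}\right) \frac{4159}{2} = \frac{11}{15} \cdot \frac{4159}{2} = \frac{45749}{30}$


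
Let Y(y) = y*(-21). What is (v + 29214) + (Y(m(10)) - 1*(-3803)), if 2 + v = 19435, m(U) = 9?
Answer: 52261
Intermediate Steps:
v = 19433 (v = -2 + 19435 = 19433)
Y(y) = -21*y
(v + 29214) + (Y(m(10)) - 1*(-3803)) = (19433 + 29214) + (-21*9 - 1*(-3803)) = 48647 + (-189 + 3803) = 48647 + 3614 = 52261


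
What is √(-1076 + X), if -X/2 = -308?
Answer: 2*I*√115 ≈ 21.448*I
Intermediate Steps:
X = 616 (X = -2*(-308) = 616)
√(-1076 + X) = √(-1076 + 616) = √(-460) = 2*I*√115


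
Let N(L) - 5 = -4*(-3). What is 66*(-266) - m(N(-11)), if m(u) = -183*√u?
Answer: -17556 + 183*√17 ≈ -16801.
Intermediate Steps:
N(L) = 17 (N(L) = 5 - 4*(-3) = 5 + 12 = 17)
66*(-266) - m(N(-11)) = 66*(-266) - (-183)*√17 = -17556 + 183*√17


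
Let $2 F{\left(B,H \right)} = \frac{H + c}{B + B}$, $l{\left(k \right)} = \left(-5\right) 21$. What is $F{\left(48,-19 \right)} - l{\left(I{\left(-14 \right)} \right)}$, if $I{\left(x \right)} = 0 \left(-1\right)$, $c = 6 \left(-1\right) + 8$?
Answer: $\frac{20143}{192} \approx 104.91$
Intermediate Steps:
$c = 2$ ($c = -6 + 8 = 2$)
$I{\left(x \right)} = 0$
$l{\left(k \right)} = -105$
$F{\left(B,H \right)} = \frac{2 + H}{4 B}$ ($F{\left(B,H \right)} = \frac{\left(H + 2\right) \frac{1}{B + B}}{2} = \frac{\left(2 + H\right) \frac{1}{2 B}}{2} = \frac{\frac{1}{2} \frac{1}{B} \left(2 + H\right)}{2} = \frac{2 + H}{4 B}$)
$F{\left(48,-19 \right)} - l{\left(I{\left(-14 \right)} \right)} = \frac{2 - 19}{4 \cdot 48} - -105 = \frac{1}{4} \cdot \frac{1}{48} \left(-17\right) + 105 = - \frac{17}{192} + 105 = \frac{20143}{192}$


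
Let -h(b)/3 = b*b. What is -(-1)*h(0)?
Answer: 0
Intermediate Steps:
h(b) = -3*b² (h(b) = -3*b*b = -3*b²)
-(-1)*h(0) = -(-1)*(-3*0²) = -(-1)*(-3*0) = -(-1)*0 = -1*0 = 0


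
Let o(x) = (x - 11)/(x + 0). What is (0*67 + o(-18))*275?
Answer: 7975/18 ≈ 443.06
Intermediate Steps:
o(x) = (-11 + x)/x
(0*67 + o(-18))*275 = (0*67 + (-11 - 18)/(-18))*275 = (0 - 1/18*(-29))*275 = (0 + 29/18)*275 = (29/18)*275 = 7975/18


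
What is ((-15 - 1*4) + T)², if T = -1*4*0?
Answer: 361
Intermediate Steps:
T = 0 (T = -4*0 = 0)
((-15 - 1*4) + T)² = ((-15 - 1*4) + 0)² = ((-15 - 4) + 0)² = (-19 + 0)² = (-19)² = 361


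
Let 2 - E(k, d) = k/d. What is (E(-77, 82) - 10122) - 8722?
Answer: -1544967/82 ≈ -18841.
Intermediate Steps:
E(k, d) = 2 - k/d
(E(-77, 82) - 10122) - 8722 = ((2 - 1*(-77)/82) - 10122) - 8722 = ((2 - 1*(-77)*1/82) - 10122) - 8722 = ((2 + 77/82) - 10122) - 8722 = (241/82 - 10122) - 8722 = -829763/82 - 8722 = -1544967/82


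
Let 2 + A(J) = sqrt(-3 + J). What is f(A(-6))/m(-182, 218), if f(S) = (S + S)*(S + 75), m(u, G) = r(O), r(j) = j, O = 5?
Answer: -62 + 426*I/5 ≈ -62.0 + 85.2*I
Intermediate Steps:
m(u, G) = 5
A(J) = -2 + sqrt(-3 + J)
f(S) = 2*S*(75 + S) (f(S) = (2*S)*(75 + S) = 2*S*(75 + S))
f(A(-6))/m(-182, 218) = (2*(-2 + sqrt(-3 - 6))*(75 + (-2 + sqrt(-3 - 6))))/5 = (2*(-2 + sqrt(-9))*(75 + (-2 + sqrt(-9))))*(1/5) = (2*(-2 + 3*I)*(75 + (-2 + 3*I)))*(1/5) = (2*(-2 + 3*I)*(73 + 3*I))*(1/5) = 2*(-2 + 3*I)*(73 + 3*I)/5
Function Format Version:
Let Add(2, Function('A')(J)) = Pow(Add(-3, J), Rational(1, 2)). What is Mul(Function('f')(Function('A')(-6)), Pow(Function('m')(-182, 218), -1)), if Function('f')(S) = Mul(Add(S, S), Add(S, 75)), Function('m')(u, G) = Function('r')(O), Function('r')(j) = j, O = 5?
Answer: Add(-62, Mul(Rational(426, 5), I)) ≈ Add(-62.000, Mul(85.200, I))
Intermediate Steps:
Function('m')(u, G) = 5
Function('A')(J) = Add(-2, Pow(Add(-3, J), Rational(1, 2)))
Function('f')(S) = Mul(2, S, Add(75, S)) (Function('f')(S) = Mul(Mul(2, S), Add(75, S)) = Mul(2, S, Add(75, S)))
Mul(Function('f')(Function('A')(-6)), Pow(Function('m')(-182, 218), -1)) = Mul(Mul(2, Add(-2, Pow(Add(-3, -6), Rational(1, 2))), Add(75, Add(-2, Pow(Add(-3, -6), Rational(1, 2))))), Pow(5, -1)) = Mul(Mul(2, Add(-2, Pow(-9, Rational(1, 2))), Add(75, Add(-2, Pow(-9, Rational(1, 2))))), Rational(1, 5)) = Mul(Mul(2, Add(-2, Mul(3, I)), Add(75, Add(-2, Mul(3, I)))), Rational(1, 5)) = Mul(Mul(2, Add(-2, Mul(3, I)), Add(73, Mul(3, I))), Rational(1, 5)) = Mul(Rational(2, 5), Add(-2, Mul(3, I)), Add(73, Mul(3, I)))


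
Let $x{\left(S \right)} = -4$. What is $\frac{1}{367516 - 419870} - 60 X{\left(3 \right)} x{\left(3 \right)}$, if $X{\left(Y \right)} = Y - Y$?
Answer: $- \frac{1}{52354} \approx -1.9101 \cdot 10^{-5}$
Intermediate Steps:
$X{\left(Y \right)} = 0$
$\frac{1}{367516 - 419870} - 60 X{\left(3 \right)} x{\left(3 \right)} = \frac{1}{367516 - 419870} - 60 \cdot 0 \left(-4\right) = \frac{1}{-52354} - 0 \left(-4\right) = - \frac{1}{52354} - 0 = - \frac{1}{52354} + 0 = - \frac{1}{52354}$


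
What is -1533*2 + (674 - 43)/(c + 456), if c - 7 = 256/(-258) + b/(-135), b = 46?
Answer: -8213146527/2679977 ≈ -3064.6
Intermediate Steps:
c = 32897/5805 (c = 7 + (256/(-258) + 46/(-135)) = 7 + (256*(-1/258) + 46*(-1/135)) = 7 + (-128/129 - 46/135) = 7 - 7738/5805 = 32897/5805 ≈ 5.6670)
-1533*2 + (674 - 43)/(c + 456) = -1533*2 + (674 - 43)/(32897/5805 + 456) = -3066 + 631/(2679977/5805) = -3066 + 631*(5805/2679977) = -3066 + 3662955/2679977 = -8213146527/2679977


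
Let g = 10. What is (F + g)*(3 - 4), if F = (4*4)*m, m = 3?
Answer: -58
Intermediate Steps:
F = 48 (F = (4*4)*3 = 16*3 = 48)
(F + g)*(3 - 4) = (48 + 10)*(3 - 4) = 58*(-1) = -58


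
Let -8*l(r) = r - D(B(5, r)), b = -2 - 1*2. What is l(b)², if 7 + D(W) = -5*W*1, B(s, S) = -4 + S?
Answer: 1369/64 ≈ 21.391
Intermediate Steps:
D(W) = -7 - 5*W (D(W) = -7 - 5*W*1 = -7 - 5*W)
b = -4 (b = -2 - 2 = -4)
l(r) = 13/8 - 3*r/4 (l(r) = -(r - (-7 - 5*(-4 + r)))/8 = -(r - (-7 + (20 - 5*r)))/8 = -(r - (13 - 5*r))/8 = -(r + (-13 + 5*r))/8 = -(-13 + 6*r)/8 = 13/8 - 3*r/4)
l(b)² = (13/8 - ¾*(-4))² = (13/8 + 3)² = (37/8)² = 1369/64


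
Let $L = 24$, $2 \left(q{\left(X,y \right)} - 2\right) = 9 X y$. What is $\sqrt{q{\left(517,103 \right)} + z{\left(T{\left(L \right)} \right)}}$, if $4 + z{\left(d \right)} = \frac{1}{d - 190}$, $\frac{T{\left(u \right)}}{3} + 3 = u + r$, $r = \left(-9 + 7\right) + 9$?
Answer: $\frac{\sqrt{673113621}}{53} \approx 489.52$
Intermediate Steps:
$r = 7$ ($r = -2 + 9 = 7$)
$q{\left(X,y \right)} = 2 + \frac{9 X y}{2}$
$T{\left(u \right)} = 12 + 3 u$ ($T{\left(u \right)} = -9 + 3 \left(u + 7\right) = -9 + 3 \left(7 + u\right) = -9 + \left(21 + 3 u\right) = 12 + 3 u$)
$z{\left(d \right)} = -4 + \frac{1}{-190 + d}$ ($z{\left(d \right)} = -4 + \frac{1}{d - 190} = -4 + \frac{1}{-190 + d}$)
$\sqrt{q{\left(517,103 \right)} + z{\left(T{\left(L \right)} \right)}} = \sqrt{\left(2 + \frac{9}{2} \cdot 517 \cdot 103\right) + \frac{761 - 4 \left(12 + 3 \cdot 24\right)}{-190 + \left(12 + 3 \cdot 24\right)}} = \sqrt{\left(2 + \frac{479259}{2}\right) + \frac{761 - 4 \left(12 + 72\right)}{-190 + \left(12 + 72\right)}} = \sqrt{\frac{479263}{2} + \frac{761 - 336}{-190 + 84}} = \sqrt{\frac{479263}{2} + \frac{761 - 336}{-106}} = \sqrt{\frac{479263}{2} - \frac{425}{106}} = \sqrt{\frac{12700257}{53}} = \frac{\sqrt{673113621}}{53}$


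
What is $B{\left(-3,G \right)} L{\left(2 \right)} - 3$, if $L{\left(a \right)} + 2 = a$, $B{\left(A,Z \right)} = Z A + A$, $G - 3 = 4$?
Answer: $-3$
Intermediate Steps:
$G = 7$ ($G = 3 + 4 = 7$)
$B{\left(A,Z \right)} = A + A Z$ ($B{\left(A,Z \right)} = A Z + A = A + A Z$)
$L{\left(a \right)} = -2 + a$
$B{\left(-3,G \right)} L{\left(2 \right)} - 3 = - 3 \left(1 + 7\right) \left(-2 + 2\right) - 3 = \left(-3\right) 8 \cdot 0 - 3 = \left(-24\right) 0 - 3 = 0 - 3 = -3$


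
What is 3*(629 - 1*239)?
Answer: 1170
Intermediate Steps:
3*(629 - 1*239) = 3*(629 - 239) = 3*390 = 1170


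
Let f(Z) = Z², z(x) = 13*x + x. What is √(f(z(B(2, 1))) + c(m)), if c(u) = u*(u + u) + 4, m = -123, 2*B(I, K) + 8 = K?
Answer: √32663 ≈ 180.73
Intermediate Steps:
B(I, K) = -4 + K/2
z(x) = 14*x
c(u) = 4 + 2*u² (c(u) = u*(2*u) + 4 = 2*u² + 4 = 4 + 2*u²)
√(f(z(B(2, 1))) + c(m)) = √((14*(-4 + (½)*1))² + (4 + 2*(-123)²)) = √((14*(-4 + ½))² + (4 + 2*15129)) = √((14*(-7/2))² + (4 + 30258)) = √((-49)² + 30262) = √(2401 + 30262) = √32663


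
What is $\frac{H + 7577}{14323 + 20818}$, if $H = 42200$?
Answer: $\frac{49777}{35141} \approx 1.4165$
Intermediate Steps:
$\frac{H + 7577}{14323 + 20818} = \frac{42200 + 7577}{14323 + 20818} = \frac{49777}{35141}$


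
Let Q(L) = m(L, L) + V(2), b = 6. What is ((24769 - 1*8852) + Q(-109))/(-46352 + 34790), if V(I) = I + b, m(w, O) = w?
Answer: -2636/1927 ≈ -1.3679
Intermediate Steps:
V(I) = 6 + I (V(I) = I + 6 = 6 + I)
Q(L) = 8 + L (Q(L) = L + (6 + 2) = L + 8 = 8 + L)
((24769 - 1*8852) + Q(-109))/(-46352 + 34790) = ((24769 - 1*8852) + (8 - 109))/(-46352 + 34790) = ((24769 - 8852) - 101)/(-11562) = (15917 - 101)*(-1/11562) = 15816*(-1/11562) = -2636/1927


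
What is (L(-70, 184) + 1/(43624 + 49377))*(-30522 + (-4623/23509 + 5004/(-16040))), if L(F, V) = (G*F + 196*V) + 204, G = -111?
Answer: -11784575936516999203791/8767305641090 ≈ -1.3441e+9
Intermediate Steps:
L(F, V) = 204 - 111*F + 196*V (L(F, V) = (-111*F + 196*V) + 204 = 204 - 111*F + 196*V)
(L(-70, 184) + 1/(43624 + 49377))*(-30522 + (-4623/23509 + 5004/(-16040))) = ((204 - 111*(-70) + 196*184) + 1/(43624 + 49377))*(-30522 + (-4623/23509 + 5004/(-16040))) = ((204 + 7770 + 36064) + 1/93001)*(-30522 + (-4623*1/23509 + 5004*(-1/16040))) = (44038 + 1/93001)*(-30522 + (-4623/23509 - 1251/4010)) = 4095578039*(-30522 - 47947989/94271090)/93001 = (4095578039/93001)*(-2877390156969/94271090) = -11784575936516999203791/8767305641090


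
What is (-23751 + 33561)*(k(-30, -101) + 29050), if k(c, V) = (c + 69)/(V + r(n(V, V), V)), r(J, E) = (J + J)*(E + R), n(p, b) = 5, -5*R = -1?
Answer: 316042991910/1109 ≈ 2.8498e+8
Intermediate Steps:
R = ⅕ (R = -⅕*(-1) = ⅕ ≈ 0.20000)
r(J, E) = 2*J*(⅕ + E) (r(J, E) = (J + J)*(E + ⅕) = (2*J)*(⅕ + E) = 2*J*(⅕ + E))
k(c, V) = (69 + c)/(2 + 11*V) (k(c, V) = (c + 69)/(V + (⅖)*5*(1 + 5*V)) = (69 + c)/(V + (2 + 10*V)) = (69 + c)/(2 + 11*V))
(-23751 + 33561)*(k(-30, -101) + 29050) = (-23751 + 33561)*((69 - 30)/(2 + 11*(-101)) + 29050) = 9810*(39/(2 - 1111) + 29050) = 9810*(39/(-1109) + 29050) = 9810*(-1/1109*39 + 29050) = 9810*(-39/1109 + 29050) = 9810*(32216411/1109) = 316042991910/1109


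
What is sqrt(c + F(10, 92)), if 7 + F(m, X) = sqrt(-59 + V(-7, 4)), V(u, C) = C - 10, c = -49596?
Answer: sqrt(-49603 + I*sqrt(65)) ≈ 0.018 + 222.72*I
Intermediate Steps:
V(u, C) = -10 + C
F(m, X) = -7 + I*sqrt(65) (F(m, X) = -7 + sqrt(-59 + (-10 + 4)) = -7 + sqrt(-59 - 6) = -7 + sqrt(-65) = -7 + I*sqrt(65))
sqrt(c + F(10, 92)) = sqrt(-49596 + (-7 + I*sqrt(65))) = sqrt(-49603 + I*sqrt(65))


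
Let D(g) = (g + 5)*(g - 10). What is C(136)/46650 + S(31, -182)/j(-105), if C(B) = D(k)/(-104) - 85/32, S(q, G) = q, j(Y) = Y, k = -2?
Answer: -40113287/135844800 ≈ -0.29529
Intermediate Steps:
D(g) = (-10 + g)*(5 + g) (D(g) = (5 + g)*(-10 + g) = (-10 + g)*(5 + g))
C(B) = -961/416 (C(B) = (-50 + (-2)**2 - 5*(-2))/(-104) - 85/32 = (-50 + 4 + 10)*(-1/104) - 85*1/32 = -36*(-1/104) - 85/32 = 9/26 - 85/32 = -961/416)
C(136)/46650 + S(31, -182)/j(-105) = -961/416/46650 + 31/(-105) = -961/416*1/46650 + 31*(-1/105) = -961/19406400 - 31/105 = -40113287/135844800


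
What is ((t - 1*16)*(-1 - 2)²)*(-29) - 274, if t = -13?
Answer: 7295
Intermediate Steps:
((t - 1*16)*(-1 - 2)²)*(-29) - 274 = ((-13 - 1*16)*(-1 - 2)²)*(-29) - 274 = ((-13 - 16)*(-3)²)*(-29) - 274 = -29*9*(-29) - 274 = -261*(-29) - 274 = 7569 - 274 = 7295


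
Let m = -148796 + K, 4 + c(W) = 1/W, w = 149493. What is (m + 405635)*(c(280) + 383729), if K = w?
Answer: 10914382370583/70 ≈ 1.5592e+11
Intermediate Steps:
K = 149493
c(W) = -4 + 1/W
m = 697 (m = -148796 + 149493 = 697)
(m + 405635)*(c(280) + 383729) = (697 + 405635)*((-4 + 1/280) + 383729) = 406332*((-4 + 1/280) + 383729) = 406332*(-1119/280 + 383729) = 406332*(107443001/280) = 10914382370583/70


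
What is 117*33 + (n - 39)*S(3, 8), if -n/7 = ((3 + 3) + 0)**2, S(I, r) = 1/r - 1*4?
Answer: 39909/8 ≈ 4988.6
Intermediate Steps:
S(I, r) = -4 + 1/r (S(I, r) = 1/r - 4 = -4 + 1/r)
n = -252 (n = -7*((3 + 3) + 0)**2 = -7*(6 + 0)**2 = -7*6**2 = -7*36 = -252)
117*33 + (n - 39)*S(3, 8) = 117*33 + (-252 - 39)*(-4 + 1/8) = 3861 - 291*(-4 + 1/8) = 3861 - 291*(-31/8) = 3861 + 9021/8 = 39909/8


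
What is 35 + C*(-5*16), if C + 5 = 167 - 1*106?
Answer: -4445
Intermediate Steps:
C = 56 (C = -5 + (167 - 1*106) = -5 + (167 - 106) = -5 + 61 = 56)
35 + C*(-5*16) = 35 + 56*(-5*16) = 35 + 56*(-80) = 35 - 4480 = -4445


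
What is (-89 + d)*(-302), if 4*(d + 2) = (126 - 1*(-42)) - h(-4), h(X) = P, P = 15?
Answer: 31861/2 ≈ 15931.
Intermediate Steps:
h(X) = 15
d = 145/4 (d = -2 + ((126 - 1*(-42)) - 1*15)/4 = -2 + ((126 + 42) - 15)/4 = -2 + (168 - 15)/4 = -2 + (¼)*153 = -2 + 153/4 = 145/4 ≈ 36.250)
(-89 + d)*(-302) = (-89 + 145/4)*(-302) = -211/4*(-302) = 31861/2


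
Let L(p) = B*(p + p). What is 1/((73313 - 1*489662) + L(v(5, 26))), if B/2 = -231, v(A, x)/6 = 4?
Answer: -1/438525 ≈ -2.2804e-6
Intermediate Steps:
v(A, x) = 24 (v(A, x) = 6*4 = 24)
B = -462 (B = 2*(-231) = -462)
L(p) = -924*p (L(p) = -462*(p + p) = -924*p)
1/((73313 - 1*489662) + L(v(5, 26))) = 1/((73313 - 1*489662) - 924*24) = 1/((73313 - 489662) - 22176) = 1/(-416349 - 22176) = 1/(-438525) = -1/438525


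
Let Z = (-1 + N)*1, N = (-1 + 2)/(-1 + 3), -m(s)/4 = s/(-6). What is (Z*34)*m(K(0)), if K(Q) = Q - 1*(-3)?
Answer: -34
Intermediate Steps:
K(Q) = 3 + Q (K(Q) = Q + 3 = 3 + Q)
m(s) = 2*s/3 (m(s) = -4*s/(-6) = -4*s*(-1)/6 = -(-2)*s/3 = 2*s/3)
N = ½ (N = 1/2 = 1*(½) = ½ ≈ 0.50000)
Z = -½ (Z = (-1 + ½)*1 = -½*1 = -½ ≈ -0.50000)
(Z*34)*m(K(0)) = (-½*34)*(2*(3 + 0)/3) = -34*3/3 = -17*2 = -34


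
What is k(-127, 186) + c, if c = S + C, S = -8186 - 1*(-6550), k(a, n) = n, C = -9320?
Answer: -10770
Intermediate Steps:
S = -1636 (S = -8186 + 6550 = -1636)
c = -10956 (c = -1636 - 9320 = -10956)
k(-127, 186) + c = 186 - 10956 = -10770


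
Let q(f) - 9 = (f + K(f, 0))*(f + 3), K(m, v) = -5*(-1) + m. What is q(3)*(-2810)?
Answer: -210750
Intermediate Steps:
K(m, v) = 5 + m
q(f) = 9 + (3 + f)*(5 + 2*f) (q(f) = 9 + (f + (5 + f))*(f + 3) = 9 + (5 + 2*f)*(3 + f) = 9 + (3 + f)*(5 + 2*f))
q(3)*(-2810) = (24 + 2*3² + 11*3)*(-2810) = (24 + 2*9 + 33)*(-2810) = (24 + 18 + 33)*(-2810) = 75*(-2810) = -210750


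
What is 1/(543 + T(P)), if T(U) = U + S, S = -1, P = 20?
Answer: 1/562 ≈ 0.0017794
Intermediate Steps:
T(U) = -1 + U (T(U) = U - 1 = -1 + U)
1/(543 + T(P)) = 1/(543 + (-1 + 20)) = 1/(543 + 19) = 1/562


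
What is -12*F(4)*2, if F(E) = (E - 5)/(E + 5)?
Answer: 8/3 ≈ 2.6667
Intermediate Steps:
F(E) = (-5 + E)/(5 + E)
-12*F(4)*2 = -12*(-5 + 4)/(5 + 4)*2 = -12*(-1)/9*2 = -4*(-1)/3*2 = -12*(-1/9)*2 = (4/3)*2 = 8/3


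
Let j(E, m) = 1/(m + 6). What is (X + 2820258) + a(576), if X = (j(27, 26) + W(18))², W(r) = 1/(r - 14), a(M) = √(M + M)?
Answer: 2887944273/1024 + 24*√2 ≈ 2.8203e+6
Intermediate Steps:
j(E, m) = 1/(6 + m)
a(M) = √2*√M (a(M) = √(2*M) = √2*√M)
W(r) = 1/(-14 + r)
X = 81/1024 (X = (1/(6 + 26) + 1/(-14 + 18))² = (1/32 + 1/4)² = (1/32 + ¼)² = (9/32)² = 81/1024 ≈ 0.079102)
(X + 2820258) + a(576) = (81/1024 + 2820258) + √2*√576 = 2887944273/1024 + √2*24 = 2887944273/1024 + 24*√2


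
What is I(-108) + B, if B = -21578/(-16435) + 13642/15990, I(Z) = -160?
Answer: -4147806551/26279565 ≈ -157.83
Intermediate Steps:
B = 56923849/26279565 (B = -21578*(-1/16435) + 13642*(1/15990) = 21578/16435 + 6821/7995 = 56923849/26279565 ≈ 2.1661)
I(-108) + B = -160 + 56923849/26279565 = -4147806551/26279565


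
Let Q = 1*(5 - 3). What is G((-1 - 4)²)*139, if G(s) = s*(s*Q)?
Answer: 173750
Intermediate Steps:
Q = 2 (Q = 1*2 = 2)
G(s) = 2*s² (G(s) = s*(s*2) = s*(2*s) = 2*s²)
G((-1 - 4)²)*139 = (2*((-1 - 4)²)²)*139 = (2*((-5)²)²)*139 = (2*25²)*139 = (2*625)*139 = 1250*139 = 173750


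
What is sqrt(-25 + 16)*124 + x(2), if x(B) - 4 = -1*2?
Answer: 2 + 372*I ≈ 2.0 + 372.0*I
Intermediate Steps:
x(B) = 2 (x(B) = 4 - 1*2 = 4 - 2 = 2)
sqrt(-25 + 16)*124 + x(2) = sqrt(-25 + 16)*124 + 2 = sqrt(-9)*124 + 2 = (3*I)*124 + 2 = 372*I + 2 = 2 + 372*I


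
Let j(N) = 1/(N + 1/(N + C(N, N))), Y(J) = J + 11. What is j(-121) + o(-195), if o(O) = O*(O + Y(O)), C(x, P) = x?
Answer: 2164159873/29283 ≈ 73905.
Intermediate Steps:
Y(J) = 11 + J
o(O) = O*(11 + 2*O) (o(O) = O*(O + (11 + O)) = O*(11 + 2*O))
j(N) = 1/(N + 1/(2*N)) (j(N) = 1/(N + 1/(N + N)) = 1/(N + 1/(2*N)))
j(-121) + o(-195) = 2*(-121)/(1 + 2*(-121)²) - 195*(11 + 2*(-195)) = 2*(-121)/(1 + 2*14641) - 195*(11 - 390) = 2*(-121)/(1 + 29282) - 195*(-379) = 2*(-121)/29283 + 73905 = 2*(-121)*(1/29283) + 73905 = -242/29283 + 73905 = 2164159873/29283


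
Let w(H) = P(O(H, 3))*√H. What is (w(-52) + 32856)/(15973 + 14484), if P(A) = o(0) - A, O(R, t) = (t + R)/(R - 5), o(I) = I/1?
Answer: 32856/30457 - 14*I*√13/248007 ≈ 1.0788 - 0.00020353*I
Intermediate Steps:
o(I) = I (o(I) = I*1 = I)
O(R, t) = (R + t)/(-5 + R)
P(A) = -A (P(A) = 0 - A = -A)
w(H) = -√H*(3 + H)/(-5 + H) (w(H) = (-(H + 3)/(-5 + H))*√H = (-(3 + H)/(-5 + H))*√H = -√H*(3 + H)/(-5 + H))
(w(-52) + 32856)/(15973 + 14484) = (√(-52)*(-3 - 1*(-52))/(-5 - 52) + 32856)/(15973 + 14484) = ((2*I*√13)*(-3 + 52)/(-57) + 32856)/30457 = ((2*I*√13)*(-1/57)*49 + 32856)*(1/30457) = (-98*I*√13/57 + 32856)*(1/30457) = (32856 - 98*I*√13/57)*(1/30457) = 32856/30457 - 14*I*√13/248007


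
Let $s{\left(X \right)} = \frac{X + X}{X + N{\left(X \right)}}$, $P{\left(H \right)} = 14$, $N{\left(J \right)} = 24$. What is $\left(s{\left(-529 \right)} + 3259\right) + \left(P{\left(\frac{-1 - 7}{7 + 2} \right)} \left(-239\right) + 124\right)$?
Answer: $\frac{19743}{505} \approx 39.095$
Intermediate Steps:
$s{\left(X \right)} = \frac{2 X}{24 + X}$ ($s{\left(X \right)} = \frac{X + X}{X + 24} = \frac{2 X}{24 + X}$)
$\left(s{\left(-529 \right)} + 3259\right) + \left(P{\left(\frac{-1 - 7}{7 + 2} \right)} \left(-239\right) + 124\right) = \left(2 \left(-529\right) \frac{1}{24 - 529} + 3259\right) + \left(14 \left(-239\right) + 124\right) = \left(2 \left(-529\right) \frac{1}{-505} + 3259\right) + \left(-3346 + 124\right) = \left(2 \left(-529\right) \left(- \frac{1}{505}\right) + 3259\right) - 3222 = \left(\frac{1058}{505} + 3259\right) - 3222 = \frac{1646853}{505} - 3222 = \frac{19743}{505}$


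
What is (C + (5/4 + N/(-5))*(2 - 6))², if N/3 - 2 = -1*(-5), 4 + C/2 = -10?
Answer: 6561/25 ≈ 262.44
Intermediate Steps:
C = -28 (C = -8 + 2*(-10) = -8 - 20 = -28)
N = 21 (N = 6 + 3*(-1*(-5)) = 6 + 3*5 = 6 + 15 = 21)
(C + (5/4 + N/(-5))*(2 - 6))² = (-28 + (5/4 + 21/(-5))*(2 - 6))² = (-28 + (5*(¼) + 21*(-⅕))*(-4))² = (-28 + (5/4 - 21/5)*(-4))² = (-28 - 59/20*(-4))² = (-28 + 59/5)² = (-81/5)² = 6561/25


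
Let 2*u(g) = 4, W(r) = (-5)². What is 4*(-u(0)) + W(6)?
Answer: 17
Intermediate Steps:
W(r) = 25
u(g) = 2 (u(g) = (½)*4 = 2)
4*(-u(0)) + W(6) = 4*(-1*2) + 25 = 4*(-2) + 25 = -8 + 25 = 17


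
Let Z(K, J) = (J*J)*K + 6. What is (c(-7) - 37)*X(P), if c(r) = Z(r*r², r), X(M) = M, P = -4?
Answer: 67352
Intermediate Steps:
Z(K, J) = 6 + K*J² (Z(K, J) = J²*K + 6 = K*J² + 6 = 6 + K*J²)
c(r) = 6 + r⁵ (c(r) = 6 + (r*r²)*r² = 6 + r³*r² = 6 + r⁵)
(c(-7) - 37)*X(P) = ((6 + (-7)⁵) - 37)*(-4) = ((6 - 16807) - 37)*(-4) = (-16801 - 37)*(-4) = -16838*(-4) = 67352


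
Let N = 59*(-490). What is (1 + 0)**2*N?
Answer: -28910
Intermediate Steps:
N = -28910
(1 + 0)**2*N = (1 + 0)**2*(-28910) = 1**2*(-28910) = 1*(-28910) = -28910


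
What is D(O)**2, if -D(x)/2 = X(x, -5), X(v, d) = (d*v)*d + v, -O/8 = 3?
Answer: 1557504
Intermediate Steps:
O = -24 (O = -8*3 = -24)
X(v, d) = v + v*d**2 (X(v, d) = v*d**2 + v = v + v*d**2)
D(x) = -52*x (D(x) = -2*x*(1 + (-5)**2) = -2*x*(1 + 25) = -2*x*26 = -52*x)
D(O)**2 = (-52*(-24))**2 = 1248**2 = 1557504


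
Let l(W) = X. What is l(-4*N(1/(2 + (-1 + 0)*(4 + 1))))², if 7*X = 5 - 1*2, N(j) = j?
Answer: 9/49 ≈ 0.18367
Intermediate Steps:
X = 3/7 (X = (5 - 1*2)/7 = (5 - 2)/7 = (⅐)*3 = 3/7 ≈ 0.42857)
l(W) = 3/7
l(-4*N(1/(2 + (-1 + 0)*(4 + 1))))² = (3/7)² = 9/49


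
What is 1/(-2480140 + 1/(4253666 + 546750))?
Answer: -4800416/11905703738239 ≈ -4.0320e-7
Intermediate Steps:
1/(-2480140 + 1/(4253666 + 546750)) = 1/(-2480140 + 1/4800416) = 1/(-11905703738239/4800416) = -4800416/11905703738239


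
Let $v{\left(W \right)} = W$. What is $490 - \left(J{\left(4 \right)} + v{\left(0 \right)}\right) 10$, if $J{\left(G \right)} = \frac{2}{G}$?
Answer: $485$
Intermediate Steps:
$490 - \left(J{\left(4 \right)} + v{\left(0 \right)}\right) 10 = 490 - \left(\frac{2}{4} + 0\right) 10 = 490 - \left(2 \cdot \frac{1}{4} + 0\right) 10 = 490 - \left(\frac{1}{2} + 0\right) 10 = 490 - \frac{1}{2} \cdot 10 = 490 - 5 = 485$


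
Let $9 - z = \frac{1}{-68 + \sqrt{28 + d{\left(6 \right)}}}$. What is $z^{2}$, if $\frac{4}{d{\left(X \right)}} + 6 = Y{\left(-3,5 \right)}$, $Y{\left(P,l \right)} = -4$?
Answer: $\frac{\left(207178 + \sqrt{690}\right)^{2}}{528172324} \approx 81.287$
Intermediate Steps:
$d{\left(X \right)} = - \frac{2}{5}$ ($d{\left(X \right)} = \frac{4}{-6 - 4} = \frac{4}{-10} = 4 \left(- \frac{1}{10}\right) = - \frac{2}{5}$)
$z = 9 - \frac{1}{-68 + \frac{\sqrt{690}}{5}}$ ($z = 9 - \frac{1}{-68 + \sqrt{28 - \frac{2}{5}}} = 9 - \frac{1}{-68 + \sqrt{\frac{138}{5}}} = 9 - \frac{1}{-68 + \frac{\sqrt{690}}{5}} \approx 9.0159$)
$z^{2} = \left(\frac{103589}{11491} + \frac{\sqrt{690}}{22982}\right)^{2}$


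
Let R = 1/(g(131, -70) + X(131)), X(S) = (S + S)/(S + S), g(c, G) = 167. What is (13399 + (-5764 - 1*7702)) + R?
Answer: -11255/168 ≈ -66.994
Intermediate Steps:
X(S) = 1 (X(S) = (2*S)/((2*S)) = (2*S)*(1/(2*S)) = 1)
R = 1/168 (R = 1/(167 + 1) = 1/168 ≈ 0.0059524)
(13399 + (-5764 - 1*7702)) + R = (13399 + (-5764 - 1*7702)) + 1/168 = (13399 + (-5764 - 7702)) + 1/168 = (13399 - 13466) + 1/168 = -67 + 1/168 = -11255/168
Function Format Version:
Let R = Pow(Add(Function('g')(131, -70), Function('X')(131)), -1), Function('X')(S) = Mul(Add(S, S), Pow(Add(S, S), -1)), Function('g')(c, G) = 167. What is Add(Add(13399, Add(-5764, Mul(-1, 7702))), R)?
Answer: Rational(-11255, 168) ≈ -66.994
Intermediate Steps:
Function('X')(S) = 1 (Function('X')(S) = Mul(Mul(2, S), Pow(Mul(2, S), -1)) = Mul(Mul(2, S), Mul(Rational(1, 2), Pow(S, -1))) = 1)
R = Rational(1, 168) (R = Pow(Add(167, 1), -1) = Pow(168, -1) = Rational(1, 168) ≈ 0.0059524)
Add(Add(13399, Add(-5764, Mul(-1, 7702))), R) = Add(Add(13399, Add(-5764, Mul(-1, 7702))), Rational(1, 168)) = Add(Add(13399, Add(-5764, -7702)), Rational(1, 168)) = Add(Add(13399, -13466), Rational(1, 168)) = Add(-67, Rational(1, 168)) = Rational(-11255, 168)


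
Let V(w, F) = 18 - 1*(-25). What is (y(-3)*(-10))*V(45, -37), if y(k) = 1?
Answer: -430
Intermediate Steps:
V(w, F) = 43 (V(w, F) = 18 + 25 = 43)
(y(-3)*(-10))*V(45, -37) = (1*(-10))*43 = -10*43 = -430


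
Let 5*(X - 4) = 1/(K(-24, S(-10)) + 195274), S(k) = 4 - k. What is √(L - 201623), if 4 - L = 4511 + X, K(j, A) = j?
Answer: I*√314334251936562/39050 ≈ 454.02*I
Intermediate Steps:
X = 3905001/976250 (X = 4 + 1/(5*(-24 + 195274)) = 4 + (⅕)/195250 = 4 + (⅕)*(1/195250) = 4 + 1/976250 = 3905001/976250 ≈ 4.0000)
L = -4403863751/976250 (L = 4 - (4511 + 3905001/976250) = 4 - 1*4407768751/976250 = 4 - 4407768751/976250 = -4403863751/976250 ≈ -4511.0)
√(L - 201623) = √(-4403863751/976250 - 201623) = √(-201238317501/976250) = I*√314334251936562/39050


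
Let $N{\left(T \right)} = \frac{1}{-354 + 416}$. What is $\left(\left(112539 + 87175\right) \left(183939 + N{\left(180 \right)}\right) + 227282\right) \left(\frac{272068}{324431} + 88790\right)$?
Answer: $\frac{32804789325215125973150}{10057361} \approx 3.2618 \cdot 10^{15}$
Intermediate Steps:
$N{\left(T \right)} = \frac{1}{62}$
$\left(\left(112539 + 87175\right) \left(183939 + N{\left(180 \right)}\right) + 227282\right) \left(\frac{272068}{324431} + 88790\right) = \left(\left(112539 + 87175\right) \left(183939 + \frac{1}{62}\right) + 227282\right) \left(\frac{272068}{324431} + 88790\right) = \left(199714 \cdot \frac{11404219}{62} + 227282\right) \left(272068 \cdot \frac{1}{324431} + 88790\right) = \left(\frac{1138791096683}{31} + 227282\right) \left(\frac{272068}{324431} + 88790\right) = \frac{1138798142425}{31} \cdot \frac{28806500558}{324431} = \frac{32804789325215125973150}{10057361}$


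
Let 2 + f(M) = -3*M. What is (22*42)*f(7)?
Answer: -21252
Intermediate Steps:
f(M) = -2 - 3*M
(22*42)*f(7) = (22*42)*(-2 - 3*7) = 924*(-2 - 21) = 924*(-23) = -21252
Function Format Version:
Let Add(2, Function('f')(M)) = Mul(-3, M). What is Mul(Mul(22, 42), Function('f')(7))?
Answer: -21252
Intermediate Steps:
Function('f')(M) = Add(-2, Mul(-3, M))
Mul(Mul(22, 42), Function('f')(7)) = Mul(Mul(22, 42), Add(-2, Mul(-3, 7))) = Mul(924, Add(-2, -21)) = Mul(924, -23) = -21252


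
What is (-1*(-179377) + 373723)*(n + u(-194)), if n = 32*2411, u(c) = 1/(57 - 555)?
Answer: 10625519752250/249 ≈ 4.2673e+10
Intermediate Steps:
u(c) = -1/498 (u(c) = 1/(-498) = -1/498)
n = 77152
(-1*(-179377) + 373723)*(n + u(-194)) = (-1*(-179377) + 373723)*(77152 - 1/498) = (179377 + 373723)*(38421695/498) = 553100*(38421695/498) = 10625519752250/249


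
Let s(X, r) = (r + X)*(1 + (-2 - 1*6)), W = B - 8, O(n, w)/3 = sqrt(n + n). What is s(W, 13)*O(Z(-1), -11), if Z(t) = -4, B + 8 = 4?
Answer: -42*I*sqrt(2) ≈ -59.397*I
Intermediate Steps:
B = -4 (B = -8 + 4 = -4)
O(n, w) = 3*sqrt(2)*sqrt(n) (O(n, w) = 3*sqrt(n + n) = 3*sqrt(2*n) = 3*(sqrt(2)*sqrt(n)) = 3*sqrt(2)*sqrt(n))
W = -12 (W = -4 - 8 = -12)
s(X, r) = -7*X - 7*r (s(X, r) = (X + r)*(1 + (-2 - 6)) = (X + r)*(1 - 8) = (X + r)*(-7) = -7*X - 7*r)
s(W, 13)*O(Z(-1), -11) = (-7*(-12) - 7*13)*(3*sqrt(2)*sqrt(-4)) = (84 - 91)*(3*sqrt(2)*(2*I)) = -42*I*sqrt(2)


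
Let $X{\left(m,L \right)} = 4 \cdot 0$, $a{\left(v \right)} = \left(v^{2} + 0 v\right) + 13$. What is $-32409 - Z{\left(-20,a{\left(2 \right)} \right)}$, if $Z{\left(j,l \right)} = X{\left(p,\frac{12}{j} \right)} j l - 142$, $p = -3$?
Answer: $-32267$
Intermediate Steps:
$a{\left(v \right)} = 13 + v^{2}$ ($a{\left(v \right)} = \left(v^{2} + 0\right) + 13 = v^{2} + 13 = 13 + v^{2}$)
$X{\left(m,L \right)} = 0$
$Z{\left(j,l \right)} = -142$ ($Z{\left(j,l \right)} = 0 j l - 142 = 0 l - 142 = 0 - 142 = -142$)
$-32409 - Z{\left(-20,a{\left(2 \right)} \right)} = -32409 - -142 = -32409 + 142 = -32267$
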